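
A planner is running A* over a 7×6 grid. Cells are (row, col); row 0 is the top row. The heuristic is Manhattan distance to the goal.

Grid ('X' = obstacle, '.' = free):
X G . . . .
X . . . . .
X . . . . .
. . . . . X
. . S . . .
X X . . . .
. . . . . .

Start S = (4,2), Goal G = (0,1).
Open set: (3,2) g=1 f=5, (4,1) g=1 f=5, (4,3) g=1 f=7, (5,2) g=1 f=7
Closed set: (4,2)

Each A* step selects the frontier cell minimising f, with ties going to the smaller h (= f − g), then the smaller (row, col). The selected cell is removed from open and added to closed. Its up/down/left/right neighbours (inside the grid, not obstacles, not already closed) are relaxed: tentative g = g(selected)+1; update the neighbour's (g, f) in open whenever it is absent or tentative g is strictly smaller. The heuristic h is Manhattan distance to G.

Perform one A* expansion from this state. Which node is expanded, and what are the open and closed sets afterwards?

step 1: expand (3,2) (f=5, h=4) → closed; open now [(2,2) g=2 f=5, (3,1) g=2 f=5, (3,3) g=2 f=7, (4,1) g=1 f=5, (4,3) g=1 f=7, (5,2) g=1 f=7]

expanded=(3,2); open=[(2,2) g=2 f=5, (3,1) g=2 f=5, (3,3) g=2 f=7, (4,1) g=1 f=5, (4,3) g=1 f=7, (5,2) g=1 f=7]; closed=[(3,2), (4,2)]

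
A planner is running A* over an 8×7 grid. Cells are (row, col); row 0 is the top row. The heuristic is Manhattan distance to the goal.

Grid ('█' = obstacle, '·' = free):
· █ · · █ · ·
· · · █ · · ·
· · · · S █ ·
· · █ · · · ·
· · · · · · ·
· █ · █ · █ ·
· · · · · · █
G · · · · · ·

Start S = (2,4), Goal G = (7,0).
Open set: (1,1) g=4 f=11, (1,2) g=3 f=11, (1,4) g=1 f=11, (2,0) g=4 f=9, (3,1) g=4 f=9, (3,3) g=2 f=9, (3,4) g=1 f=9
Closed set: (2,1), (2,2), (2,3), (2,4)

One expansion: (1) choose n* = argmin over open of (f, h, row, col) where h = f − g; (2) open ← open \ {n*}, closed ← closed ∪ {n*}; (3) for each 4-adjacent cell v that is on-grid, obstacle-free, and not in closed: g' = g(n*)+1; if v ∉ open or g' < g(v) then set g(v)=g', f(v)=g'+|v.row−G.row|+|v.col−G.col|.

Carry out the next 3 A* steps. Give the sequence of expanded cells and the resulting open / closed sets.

order=[(2,0) → (3,0) → (4,0)]; open=[(1,0) g=5 f=11, (1,1) g=4 f=11, (1,2) g=3 f=11, (1,4) g=1 f=11, (3,1) g=4 f=9, (3,3) g=2 f=9, (3,4) g=1 f=9, (4,1) g=7 f=11, (5,0) g=7 f=9]; closed=[(2,0), (2,1), (2,2), (2,3), (2,4), (3,0), (4,0)]

step 1: expand (2,0) (f=9, h=5) → closed; open now [(1,0) g=5 f=11, (1,1) g=4 f=11, (1,2) g=3 f=11, (1,4) g=1 f=11, (3,0) g=5 f=9, (3,1) g=4 f=9, (3,3) g=2 f=9, (3,4) g=1 f=9]
step 2: expand (3,0) (f=9, h=4) → closed; open now [(1,0) g=5 f=11, (1,1) g=4 f=11, (1,2) g=3 f=11, (1,4) g=1 f=11, (3,1) g=4 f=9, (3,3) g=2 f=9, (3,4) g=1 f=9, (4,0) g=6 f=9]
step 3: expand (4,0) (f=9, h=3) → closed; open now [(1,0) g=5 f=11, (1,1) g=4 f=11, (1,2) g=3 f=11, (1,4) g=1 f=11, (3,1) g=4 f=9, (3,3) g=2 f=9, (3,4) g=1 f=9, (4,1) g=7 f=11, (5,0) g=7 f=9]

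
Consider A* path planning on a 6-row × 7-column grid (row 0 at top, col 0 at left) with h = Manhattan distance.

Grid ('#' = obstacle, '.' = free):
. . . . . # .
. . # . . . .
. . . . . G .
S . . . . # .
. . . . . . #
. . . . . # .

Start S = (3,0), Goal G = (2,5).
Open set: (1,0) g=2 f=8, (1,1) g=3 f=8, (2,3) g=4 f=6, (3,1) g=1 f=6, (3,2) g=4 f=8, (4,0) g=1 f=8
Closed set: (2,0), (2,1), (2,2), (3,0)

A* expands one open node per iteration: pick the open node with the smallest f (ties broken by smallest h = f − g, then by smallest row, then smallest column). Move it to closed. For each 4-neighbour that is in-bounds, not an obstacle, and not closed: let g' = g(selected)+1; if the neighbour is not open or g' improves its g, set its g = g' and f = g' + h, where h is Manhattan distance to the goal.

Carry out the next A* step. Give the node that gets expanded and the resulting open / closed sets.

expanded=(2,3); open=[(1,0) g=2 f=8, (1,1) g=3 f=8, (1,3) g=5 f=8, (2,4) g=5 f=6, (3,1) g=1 f=6, (3,2) g=4 f=8, (3,3) g=5 f=8, (4,0) g=1 f=8]; closed=[(2,0), (2,1), (2,2), (2,3), (3,0)]

step 1: expand (2,3) (f=6, h=2) → closed; open now [(1,0) g=2 f=8, (1,1) g=3 f=8, (1,3) g=5 f=8, (2,4) g=5 f=6, (3,1) g=1 f=6, (3,2) g=4 f=8, (3,3) g=5 f=8, (4,0) g=1 f=8]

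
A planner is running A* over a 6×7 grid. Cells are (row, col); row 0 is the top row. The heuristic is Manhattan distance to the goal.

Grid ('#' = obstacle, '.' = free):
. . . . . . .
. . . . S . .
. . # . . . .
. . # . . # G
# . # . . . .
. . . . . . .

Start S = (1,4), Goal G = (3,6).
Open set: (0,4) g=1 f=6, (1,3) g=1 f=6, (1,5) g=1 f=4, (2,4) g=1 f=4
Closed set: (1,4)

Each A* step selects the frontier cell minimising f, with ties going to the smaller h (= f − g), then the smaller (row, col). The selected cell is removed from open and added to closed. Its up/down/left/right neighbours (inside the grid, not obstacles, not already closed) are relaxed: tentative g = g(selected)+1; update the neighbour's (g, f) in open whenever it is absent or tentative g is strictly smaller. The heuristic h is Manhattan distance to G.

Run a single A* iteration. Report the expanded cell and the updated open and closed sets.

step 1: expand (1,5) (f=4, h=3) → closed; open now [(0,4) g=1 f=6, (0,5) g=2 f=6, (1,3) g=1 f=6, (1,6) g=2 f=4, (2,4) g=1 f=4, (2,5) g=2 f=4]

expanded=(1,5); open=[(0,4) g=1 f=6, (0,5) g=2 f=6, (1,3) g=1 f=6, (1,6) g=2 f=4, (2,4) g=1 f=4, (2,5) g=2 f=4]; closed=[(1,4), (1,5)]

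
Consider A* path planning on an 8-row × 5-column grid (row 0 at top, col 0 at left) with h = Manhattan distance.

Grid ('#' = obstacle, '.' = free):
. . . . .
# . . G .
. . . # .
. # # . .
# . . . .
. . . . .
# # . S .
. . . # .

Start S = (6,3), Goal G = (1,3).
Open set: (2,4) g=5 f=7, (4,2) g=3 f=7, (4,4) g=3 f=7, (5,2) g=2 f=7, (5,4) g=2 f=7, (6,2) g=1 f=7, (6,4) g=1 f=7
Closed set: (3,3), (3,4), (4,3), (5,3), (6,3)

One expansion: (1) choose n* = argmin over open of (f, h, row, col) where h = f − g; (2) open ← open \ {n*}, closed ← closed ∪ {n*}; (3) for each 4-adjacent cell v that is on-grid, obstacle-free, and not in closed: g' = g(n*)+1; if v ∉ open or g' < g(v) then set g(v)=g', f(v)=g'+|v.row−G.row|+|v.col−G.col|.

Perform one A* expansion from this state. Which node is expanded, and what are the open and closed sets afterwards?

expanded=(2,4); open=[(1,4) g=6 f=7, (4,2) g=3 f=7, (4,4) g=3 f=7, (5,2) g=2 f=7, (5,4) g=2 f=7, (6,2) g=1 f=7, (6,4) g=1 f=7]; closed=[(2,4), (3,3), (3,4), (4,3), (5,3), (6,3)]

step 1: expand (2,4) (f=7, h=2) → closed; open now [(1,4) g=6 f=7, (4,2) g=3 f=7, (4,4) g=3 f=7, (5,2) g=2 f=7, (5,4) g=2 f=7, (6,2) g=1 f=7, (6,4) g=1 f=7]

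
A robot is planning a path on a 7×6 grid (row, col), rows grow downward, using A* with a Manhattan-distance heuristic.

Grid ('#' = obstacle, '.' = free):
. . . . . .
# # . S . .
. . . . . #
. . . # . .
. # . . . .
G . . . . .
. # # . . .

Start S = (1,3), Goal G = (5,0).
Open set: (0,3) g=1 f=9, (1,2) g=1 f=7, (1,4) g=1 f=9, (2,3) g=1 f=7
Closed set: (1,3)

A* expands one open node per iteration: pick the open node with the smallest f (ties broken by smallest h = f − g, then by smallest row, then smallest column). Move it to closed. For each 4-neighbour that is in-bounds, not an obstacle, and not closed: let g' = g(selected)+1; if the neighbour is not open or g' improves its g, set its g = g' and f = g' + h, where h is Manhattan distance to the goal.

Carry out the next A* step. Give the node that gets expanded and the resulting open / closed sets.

step 1: expand (1,2) (f=7, h=6) → closed; open now [(0,2) g=2 f=9, (0,3) g=1 f=9, (1,4) g=1 f=9, (2,2) g=2 f=7, (2,3) g=1 f=7]

expanded=(1,2); open=[(0,2) g=2 f=9, (0,3) g=1 f=9, (1,4) g=1 f=9, (2,2) g=2 f=7, (2,3) g=1 f=7]; closed=[(1,2), (1,3)]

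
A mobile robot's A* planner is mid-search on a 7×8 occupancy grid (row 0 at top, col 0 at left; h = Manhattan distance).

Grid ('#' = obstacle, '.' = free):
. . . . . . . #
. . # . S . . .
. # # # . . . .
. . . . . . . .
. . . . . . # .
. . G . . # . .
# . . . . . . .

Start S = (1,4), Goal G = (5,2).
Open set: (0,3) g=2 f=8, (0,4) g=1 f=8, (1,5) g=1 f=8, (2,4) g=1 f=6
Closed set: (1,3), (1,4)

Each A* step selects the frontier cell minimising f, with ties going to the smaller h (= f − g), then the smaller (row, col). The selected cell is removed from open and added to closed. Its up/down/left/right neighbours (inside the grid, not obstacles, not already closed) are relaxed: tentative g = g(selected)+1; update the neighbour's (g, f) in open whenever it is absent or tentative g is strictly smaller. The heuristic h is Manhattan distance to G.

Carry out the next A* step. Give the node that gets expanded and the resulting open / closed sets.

expanded=(2,4); open=[(0,3) g=2 f=8, (0,4) g=1 f=8, (1,5) g=1 f=8, (2,5) g=2 f=8, (3,4) g=2 f=6]; closed=[(1,3), (1,4), (2,4)]

step 1: expand (2,4) (f=6, h=5) → closed; open now [(0,3) g=2 f=8, (0,4) g=1 f=8, (1,5) g=1 f=8, (2,5) g=2 f=8, (3,4) g=2 f=6]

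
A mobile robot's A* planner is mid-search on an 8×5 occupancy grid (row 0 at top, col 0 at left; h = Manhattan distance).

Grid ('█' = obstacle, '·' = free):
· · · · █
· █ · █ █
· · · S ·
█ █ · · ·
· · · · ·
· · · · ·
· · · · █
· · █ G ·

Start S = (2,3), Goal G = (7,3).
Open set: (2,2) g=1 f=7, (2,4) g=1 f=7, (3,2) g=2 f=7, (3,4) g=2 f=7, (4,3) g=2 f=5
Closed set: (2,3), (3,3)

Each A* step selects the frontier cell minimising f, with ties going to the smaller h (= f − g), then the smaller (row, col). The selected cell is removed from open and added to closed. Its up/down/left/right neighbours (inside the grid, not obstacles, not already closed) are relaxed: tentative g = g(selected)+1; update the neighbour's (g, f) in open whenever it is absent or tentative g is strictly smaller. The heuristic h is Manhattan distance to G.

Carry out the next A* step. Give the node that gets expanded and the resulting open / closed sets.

expanded=(4,3); open=[(2,2) g=1 f=7, (2,4) g=1 f=7, (3,2) g=2 f=7, (3,4) g=2 f=7, (4,2) g=3 f=7, (4,4) g=3 f=7, (5,3) g=3 f=5]; closed=[(2,3), (3,3), (4,3)]

step 1: expand (4,3) (f=5, h=3) → closed; open now [(2,2) g=1 f=7, (2,4) g=1 f=7, (3,2) g=2 f=7, (3,4) g=2 f=7, (4,2) g=3 f=7, (4,4) g=3 f=7, (5,3) g=3 f=5]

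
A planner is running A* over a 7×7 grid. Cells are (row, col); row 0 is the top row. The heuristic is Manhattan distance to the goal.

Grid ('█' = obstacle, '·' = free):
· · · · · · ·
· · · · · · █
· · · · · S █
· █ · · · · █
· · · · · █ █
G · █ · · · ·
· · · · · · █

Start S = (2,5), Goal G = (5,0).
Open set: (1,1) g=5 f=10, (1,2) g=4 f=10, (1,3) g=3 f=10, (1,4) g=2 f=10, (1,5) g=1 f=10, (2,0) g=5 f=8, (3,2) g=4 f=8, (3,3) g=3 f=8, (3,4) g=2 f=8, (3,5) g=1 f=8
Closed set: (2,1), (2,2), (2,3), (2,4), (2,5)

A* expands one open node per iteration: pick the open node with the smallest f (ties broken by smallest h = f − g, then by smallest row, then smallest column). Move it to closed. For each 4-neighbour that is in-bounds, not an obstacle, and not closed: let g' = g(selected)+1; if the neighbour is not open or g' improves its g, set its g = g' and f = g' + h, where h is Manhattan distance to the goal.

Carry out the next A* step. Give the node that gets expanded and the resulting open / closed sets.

expanded=(2,0); open=[(1,0) g=6 f=10, (1,1) g=5 f=10, (1,2) g=4 f=10, (1,3) g=3 f=10, (1,4) g=2 f=10, (1,5) g=1 f=10, (3,0) g=6 f=8, (3,2) g=4 f=8, (3,3) g=3 f=8, (3,4) g=2 f=8, (3,5) g=1 f=8]; closed=[(2,0), (2,1), (2,2), (2,3), (2,4), (2,5)]

step 1: expand (2,0) (f=8, h=3) → closed; open now [(1,0) g=6 f=10, (1,1) g=5 f=10, (1,2) g=4 f=10, (1,3) g=3 f=10, (1,4) g=2 f=10, (1,5) g=1 f=10, (3,0) g=6 f=8, (3,2) g=4 f=8, (3,3) g=3 f=8, (3,4) g=2 f=8, (3,5) g=1 f=8]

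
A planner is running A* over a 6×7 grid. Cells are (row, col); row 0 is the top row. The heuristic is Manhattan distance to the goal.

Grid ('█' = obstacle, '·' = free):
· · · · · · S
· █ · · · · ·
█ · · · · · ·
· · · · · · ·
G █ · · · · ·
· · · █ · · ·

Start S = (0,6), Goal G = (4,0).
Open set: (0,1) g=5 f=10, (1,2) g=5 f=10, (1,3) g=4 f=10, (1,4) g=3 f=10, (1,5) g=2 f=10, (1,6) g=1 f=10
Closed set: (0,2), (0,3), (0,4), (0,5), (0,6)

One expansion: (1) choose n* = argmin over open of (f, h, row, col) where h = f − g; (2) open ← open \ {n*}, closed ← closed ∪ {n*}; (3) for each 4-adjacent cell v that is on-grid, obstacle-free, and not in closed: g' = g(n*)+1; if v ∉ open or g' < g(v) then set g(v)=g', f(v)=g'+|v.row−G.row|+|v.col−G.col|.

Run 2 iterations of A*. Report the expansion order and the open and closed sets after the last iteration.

step 1: expand (0,1) (f=10, h=5) → closed; open now [(0,0) g=6 f=10, (1,2) g=5 f=10, (1,3) g=4 f=10, (1,4) g=3 f=10, (1,5) g=2 f=10, (1,6) g=1 f=10]
step 2: expand (0,0) (f=10, h=4) → closed; open now [(1,0) g=7 f=10, (1,2) g=5 f=10, (1,3) g=4 f=10, (1,4) g=3 f=10, (1,5) g=2 f=10, (1,6) g=1 f=10]

order=[(0,1) → (0,0)]; open=[(1,0) g=7 f=10, (1,2) g=5 f=10, (1,3) g=4 f=10, (1,4) g=3 f=10, (1,5) g=2 f=10, (1,6) g=1 f=10]; closed=[(0,0), (0,1), (0,2), (0,3), (0,4), (0,5), (0,6)]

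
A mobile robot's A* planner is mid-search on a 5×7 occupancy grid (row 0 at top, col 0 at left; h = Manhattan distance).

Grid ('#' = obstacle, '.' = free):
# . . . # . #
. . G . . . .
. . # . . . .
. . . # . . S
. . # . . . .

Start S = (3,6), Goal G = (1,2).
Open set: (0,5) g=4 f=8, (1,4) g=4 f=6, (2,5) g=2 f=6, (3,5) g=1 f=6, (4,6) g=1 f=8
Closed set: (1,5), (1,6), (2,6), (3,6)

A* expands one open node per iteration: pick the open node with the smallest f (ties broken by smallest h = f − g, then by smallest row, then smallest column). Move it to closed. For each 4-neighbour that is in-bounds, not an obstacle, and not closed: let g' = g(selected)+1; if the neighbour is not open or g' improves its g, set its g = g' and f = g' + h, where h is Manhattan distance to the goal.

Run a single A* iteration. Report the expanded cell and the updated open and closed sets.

expanded=(1,4); open=[(0,5) g=4 f=8, (1,3) g=5 f=6, (2,4) g=5 f=8, (2,5) g=2 f=6, (3,5) g=1 f=6, (4,6) g=1 f=8]; closed=[(1,4), (1,5), (1,6), (2,6), (3,6)]

step 1: expand (1,4) (f=6, h=2) → closed; open now [(0,5) g=4 f=8, (1,3) g=5 f=6, (2,4) g=5 f=8, (2,5) g=2 f=6, (3,5) g=1 f=6, (4,6) g=1 f=8]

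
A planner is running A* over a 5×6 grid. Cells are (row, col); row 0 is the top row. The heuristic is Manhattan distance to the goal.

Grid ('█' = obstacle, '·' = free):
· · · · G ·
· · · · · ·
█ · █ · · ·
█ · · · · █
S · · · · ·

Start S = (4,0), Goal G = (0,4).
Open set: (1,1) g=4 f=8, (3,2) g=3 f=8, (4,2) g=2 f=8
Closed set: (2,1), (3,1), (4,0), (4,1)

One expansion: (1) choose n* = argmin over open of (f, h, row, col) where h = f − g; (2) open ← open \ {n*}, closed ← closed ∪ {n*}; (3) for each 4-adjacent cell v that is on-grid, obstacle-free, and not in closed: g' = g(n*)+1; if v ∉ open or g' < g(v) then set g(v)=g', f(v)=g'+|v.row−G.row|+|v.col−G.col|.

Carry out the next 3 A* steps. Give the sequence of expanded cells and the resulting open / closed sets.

order=[(1,1) → (0,1) → (0,2)]; open=[(0,0) g=6 f=10, (0,3) g=7 f=8, (1,0) g=5 f=10, (1,2) g=5 f=8, (3,2) g=3 f=8, (4,2) g=2 f=8]; closed=[(0,1), (0,2), (1,1), (2,1), (3,1), (4,0), (4,1)]

step 1: expand (1,1) (f=8, h=4) → closed; open now [(0,1) g=5 f=8, (1,0) g=5 f=10, (1,2) g=5 f=8, (3,2) g=3 f=8, (4,2) g=2 f=8]
step 2: expand (0,1) (f=8, h=3) → closed; open now [(0,0) g=6 f=10, (0,2) g=6 f=8, (1,0) g=5 f=10, (1,2) g=5 f=8, (3,2) g=3 f=8, (4,2) g=2 f=8]
step 3: expand (0,2) (f=8, h=2) → closed; open now [(0,0) g=6 f=10, (0,3) g=7 f=8, (1,0) g=5 f=10, (1,2) g=5 f=8, (3,2) g=3 f=8, (4,2) g=2 f=8]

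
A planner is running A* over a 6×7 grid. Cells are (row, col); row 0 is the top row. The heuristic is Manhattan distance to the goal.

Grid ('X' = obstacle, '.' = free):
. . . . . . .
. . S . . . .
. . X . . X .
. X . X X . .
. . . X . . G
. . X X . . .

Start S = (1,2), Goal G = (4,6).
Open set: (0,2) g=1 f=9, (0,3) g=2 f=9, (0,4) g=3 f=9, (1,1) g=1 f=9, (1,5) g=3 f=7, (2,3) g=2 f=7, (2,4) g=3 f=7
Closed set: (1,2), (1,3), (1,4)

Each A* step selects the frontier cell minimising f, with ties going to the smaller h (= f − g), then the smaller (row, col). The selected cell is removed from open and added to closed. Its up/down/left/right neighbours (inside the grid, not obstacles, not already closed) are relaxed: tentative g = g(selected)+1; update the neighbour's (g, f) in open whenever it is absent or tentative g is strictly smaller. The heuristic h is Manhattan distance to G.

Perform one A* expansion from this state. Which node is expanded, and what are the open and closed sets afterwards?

expanded=(1,5); open=[(0,2) g=1 f=9, (0,3) g=2 f=9, (0,4) g=3 f=9, (0,5) g=4 f=9, (1,1) g=1 f=9, (1,6) g=4 f=7, (2,3) g=2 f=7, (2,4) g=3 f=7]; closed=[(1,2), (1,3), (1,4), (1,5)]

step 1: expand (1,5) (f=7, h=4) → closed; open now [(0,2) g=1 f=9, (0,3) g=2 f=9, (0,4) g=3 f=9, (0,5) g=4 f=9, (1,1) g=1 f=9, (1,6) g=4 f=7, (2,3) g=2 f=7, (2,4) g=3 f=7]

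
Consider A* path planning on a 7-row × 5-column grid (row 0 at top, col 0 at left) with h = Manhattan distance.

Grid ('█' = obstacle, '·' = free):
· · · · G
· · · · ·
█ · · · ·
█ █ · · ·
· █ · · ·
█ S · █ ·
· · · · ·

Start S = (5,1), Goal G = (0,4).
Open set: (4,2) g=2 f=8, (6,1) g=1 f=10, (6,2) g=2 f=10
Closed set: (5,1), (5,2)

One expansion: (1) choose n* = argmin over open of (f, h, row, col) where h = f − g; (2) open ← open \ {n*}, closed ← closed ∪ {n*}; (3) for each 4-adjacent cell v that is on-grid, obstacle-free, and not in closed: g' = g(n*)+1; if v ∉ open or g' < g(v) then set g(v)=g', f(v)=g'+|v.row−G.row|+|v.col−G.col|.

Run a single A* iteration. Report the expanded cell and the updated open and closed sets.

step 1: expand (4,2) (f=8, h=6) → closed; open now [(3,2) g=3 f=8, (4,3) g=3 f=8, (6,1) g=1 f=10, (6,2) g=2 f=10]

expanded=(4,2); open=[(3,2) g=3 f=8, (4,3) g=3 f=8, (6,1) g=1 f=10, (6,2) g=2 f=10]; closed=[(4,2), (5,1), (5,2)]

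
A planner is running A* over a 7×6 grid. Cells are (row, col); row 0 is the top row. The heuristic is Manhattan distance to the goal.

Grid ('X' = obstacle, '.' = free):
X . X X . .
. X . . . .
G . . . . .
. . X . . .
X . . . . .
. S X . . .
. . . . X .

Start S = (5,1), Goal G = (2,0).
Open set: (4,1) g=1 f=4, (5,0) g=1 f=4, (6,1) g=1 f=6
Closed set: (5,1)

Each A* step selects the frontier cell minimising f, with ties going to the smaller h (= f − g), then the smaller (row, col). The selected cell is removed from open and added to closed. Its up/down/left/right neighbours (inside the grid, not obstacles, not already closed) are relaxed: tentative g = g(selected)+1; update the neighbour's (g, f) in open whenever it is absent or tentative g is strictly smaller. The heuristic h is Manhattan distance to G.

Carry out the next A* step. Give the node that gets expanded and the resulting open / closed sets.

step 1: expand (4,1) (f=4, h=3) → closed; open now [(3,1) g=2 f=4, (4,2) g=2 f=6, (5,0) g=1 f=4, (6,1) g=1 f=6]

expanded=(4,1); open=[(3,1) g=2 f=4, (4,2) g=2 f=6, (5,0) g=1 f=4, (6,1) g=1 f=6]; closed=[(4,1), (5,1)]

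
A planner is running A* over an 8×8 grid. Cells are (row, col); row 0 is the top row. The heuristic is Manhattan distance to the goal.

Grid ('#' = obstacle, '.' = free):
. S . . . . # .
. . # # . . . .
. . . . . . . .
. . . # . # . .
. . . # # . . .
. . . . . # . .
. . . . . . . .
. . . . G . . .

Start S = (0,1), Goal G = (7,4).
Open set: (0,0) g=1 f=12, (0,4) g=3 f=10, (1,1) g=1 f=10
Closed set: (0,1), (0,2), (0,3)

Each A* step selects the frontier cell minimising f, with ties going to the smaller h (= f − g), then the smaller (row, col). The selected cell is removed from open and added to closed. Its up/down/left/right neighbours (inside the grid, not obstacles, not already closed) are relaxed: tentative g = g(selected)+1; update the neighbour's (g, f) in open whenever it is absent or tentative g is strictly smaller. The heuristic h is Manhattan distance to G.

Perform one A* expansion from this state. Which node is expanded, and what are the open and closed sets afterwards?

step 1: expand (0,4) (f=10, h=7) → closed; open now [(0,0) g=1 f=12, (0,5) g=4 f=12, (1,1) g=1 f=10, (1,4) g=4 f=10]

expanded=(0,4); open=[(0,0) g=1 f=12, (0,5) g=4 f=12, (1,1) g=1 f=10, (1,4) g=4 f=10]; closed=[(0,1), (0,2), (0,3), (0,4)]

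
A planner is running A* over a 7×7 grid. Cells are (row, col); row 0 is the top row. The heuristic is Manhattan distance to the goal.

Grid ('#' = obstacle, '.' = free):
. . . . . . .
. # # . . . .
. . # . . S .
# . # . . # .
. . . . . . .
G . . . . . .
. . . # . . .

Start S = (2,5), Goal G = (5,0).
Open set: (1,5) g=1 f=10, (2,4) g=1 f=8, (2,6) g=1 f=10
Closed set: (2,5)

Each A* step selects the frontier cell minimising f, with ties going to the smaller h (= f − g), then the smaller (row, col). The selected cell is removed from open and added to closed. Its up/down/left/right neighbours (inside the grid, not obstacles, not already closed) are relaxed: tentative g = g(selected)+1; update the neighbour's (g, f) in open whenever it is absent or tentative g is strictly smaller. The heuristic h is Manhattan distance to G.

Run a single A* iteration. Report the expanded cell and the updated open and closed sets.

expanded=(2,4); open=[(1,4) g=2 f=10, (1,5) g=1 f=10, (2,3) g=2 f=8, (2,6) g=1 f=10, (3,4) g=2 f=8]; closed=[(2,4), (2,5)]

step 1: expand (2,4) (f=8, h=7) → closed; open now [(1,4) g=2 f=10, (1,5) g=1 f=10, (2,3) g=2 f=8, (2,6) g=1 f=10, (3,4) g=2 f=8]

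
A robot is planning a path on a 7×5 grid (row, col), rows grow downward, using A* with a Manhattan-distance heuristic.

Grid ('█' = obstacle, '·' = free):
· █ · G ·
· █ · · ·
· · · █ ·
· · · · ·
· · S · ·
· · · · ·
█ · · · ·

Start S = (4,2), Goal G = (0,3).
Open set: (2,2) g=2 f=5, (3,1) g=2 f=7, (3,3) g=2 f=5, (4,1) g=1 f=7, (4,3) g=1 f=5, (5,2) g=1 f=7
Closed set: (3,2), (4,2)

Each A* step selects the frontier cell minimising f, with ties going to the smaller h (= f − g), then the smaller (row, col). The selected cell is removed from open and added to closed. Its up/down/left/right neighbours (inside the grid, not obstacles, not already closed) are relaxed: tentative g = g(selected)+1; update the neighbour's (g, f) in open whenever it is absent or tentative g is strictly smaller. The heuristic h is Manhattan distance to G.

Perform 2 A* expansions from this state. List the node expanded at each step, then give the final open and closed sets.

order=[(2,2) → (1,2)]; open=[(0,2) g=4 f=5, (1,3) g=4 f=5, (2,1) g=3 f=7, (3,1) g=2 f=7, (3,3) g=2 f=5, (4,1) g=1 f=7, (4,3) g=1 f=5, (5,2) g=1 f=7]; closed=[(1,2), (2,2), (3,2), (4,2)]

step 1: expand (2,2) (f=5, h=3) → closed; open now [(1,2) g=3 f=5, (2,1) g=3 f=7, (3,1) g=2 f=7, (3,3) g=2 f=5, (4,1) g=1 f=7, (4,3) g=1 f=5, (5,2) g=1 f=7]
step 2: expand (1,2) (f=5, h=2) → closed; open now [(0,2) g=4 f=5, (1,3) g=4 f=5, (2,1) g=3 f=7, (3,1) g=2 f=7, (3,3) g=2 f=5, (4,1) g=1 f=7, (4,3) g=1 f=5, (5,2) g=1 f=7]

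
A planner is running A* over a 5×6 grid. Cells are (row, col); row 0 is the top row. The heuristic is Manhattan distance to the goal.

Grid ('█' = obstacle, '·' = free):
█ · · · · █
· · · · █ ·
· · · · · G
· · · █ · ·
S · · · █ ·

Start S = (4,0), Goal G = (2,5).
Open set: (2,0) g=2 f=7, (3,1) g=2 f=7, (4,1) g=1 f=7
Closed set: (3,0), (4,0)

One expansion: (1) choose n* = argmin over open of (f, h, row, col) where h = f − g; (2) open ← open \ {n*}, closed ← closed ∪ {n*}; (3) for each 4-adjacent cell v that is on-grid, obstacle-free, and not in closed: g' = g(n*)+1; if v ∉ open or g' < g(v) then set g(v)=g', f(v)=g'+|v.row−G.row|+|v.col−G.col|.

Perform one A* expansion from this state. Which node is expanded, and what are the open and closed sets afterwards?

expanded=(2,0); open=[(1,0) g=3 f=9, (2,1) g=3 f=7, (3,1) g=2 f=7, (4,1) g=1 f=7]; closed=[(2,0), (3,0), (4,0)]

step 1: expand (2,0) (f=7, h=5) → closed; open now [(1,0) g=3 f=9, (2,1) g=3 f=7, (3,1) g=2 f=7, (4,1) g=1 f=7]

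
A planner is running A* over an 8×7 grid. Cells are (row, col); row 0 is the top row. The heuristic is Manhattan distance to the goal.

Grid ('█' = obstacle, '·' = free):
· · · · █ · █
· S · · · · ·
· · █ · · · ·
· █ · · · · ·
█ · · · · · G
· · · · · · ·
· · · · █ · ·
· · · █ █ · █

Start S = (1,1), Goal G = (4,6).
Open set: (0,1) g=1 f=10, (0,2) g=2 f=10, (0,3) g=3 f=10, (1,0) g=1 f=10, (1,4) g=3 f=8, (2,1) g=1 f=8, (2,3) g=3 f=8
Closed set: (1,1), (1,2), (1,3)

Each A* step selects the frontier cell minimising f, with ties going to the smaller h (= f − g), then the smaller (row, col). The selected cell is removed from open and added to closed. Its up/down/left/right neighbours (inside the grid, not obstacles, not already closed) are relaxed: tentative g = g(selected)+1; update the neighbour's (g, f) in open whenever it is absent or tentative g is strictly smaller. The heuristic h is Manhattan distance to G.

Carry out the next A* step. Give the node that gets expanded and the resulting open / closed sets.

expanded=(1,4); open=[(0,1) g=1 f=10, (0,2) g=2 f=10, (0,3) g=3 f=10, (1,0) g=1 f=10, (1,5) g=4 f=8, (2,1) g=1 f=8, (2,3) g=3 f=8, (2,4) g=4 f=8]; closed=[(1,1), (1,2), (1,3), (1,4)]

step 1: expand (1,4) (f=8, h=5) → closed; open now [(0,1) g=1 f=10, (0,2) g=2 f=10, (0,3) g=3 f=10, (1,0) g=1 f=10, (1,5) g=4 f=8, (2,1) g=1 f=8, (2,3) g=3 f=8, (2,4) g=4 f=8]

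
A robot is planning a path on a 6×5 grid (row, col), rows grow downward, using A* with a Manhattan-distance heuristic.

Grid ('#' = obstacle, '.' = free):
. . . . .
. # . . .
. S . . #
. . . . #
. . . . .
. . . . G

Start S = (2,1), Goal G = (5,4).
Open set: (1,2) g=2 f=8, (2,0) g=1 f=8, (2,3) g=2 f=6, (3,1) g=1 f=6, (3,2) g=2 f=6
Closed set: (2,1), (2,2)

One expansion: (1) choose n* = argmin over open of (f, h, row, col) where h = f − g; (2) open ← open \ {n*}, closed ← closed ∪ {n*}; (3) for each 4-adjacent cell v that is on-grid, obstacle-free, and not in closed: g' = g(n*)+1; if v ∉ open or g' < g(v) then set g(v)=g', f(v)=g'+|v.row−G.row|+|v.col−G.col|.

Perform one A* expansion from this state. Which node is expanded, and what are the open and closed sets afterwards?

expanded=(2,3); open=[(1,2) g=2 f=8, (1,3) g=3 f=8, (2,0) g=1 f=8, (3,1) g=1 f=6, (3,2) g=2 f=6, (3,3) g=3 f=6]; closed=[(2,1), (2,2), (2,3)]

step 1: expand (2,3) (f=6, h=4) → closed; open now [(1,2) g=2 f=8, (1,3) g=3 f=8, (2,0) g=1 f=8, (3,1) g=1 f=6, (3,2) g=2 f=6, (3,3) g=3 f=6]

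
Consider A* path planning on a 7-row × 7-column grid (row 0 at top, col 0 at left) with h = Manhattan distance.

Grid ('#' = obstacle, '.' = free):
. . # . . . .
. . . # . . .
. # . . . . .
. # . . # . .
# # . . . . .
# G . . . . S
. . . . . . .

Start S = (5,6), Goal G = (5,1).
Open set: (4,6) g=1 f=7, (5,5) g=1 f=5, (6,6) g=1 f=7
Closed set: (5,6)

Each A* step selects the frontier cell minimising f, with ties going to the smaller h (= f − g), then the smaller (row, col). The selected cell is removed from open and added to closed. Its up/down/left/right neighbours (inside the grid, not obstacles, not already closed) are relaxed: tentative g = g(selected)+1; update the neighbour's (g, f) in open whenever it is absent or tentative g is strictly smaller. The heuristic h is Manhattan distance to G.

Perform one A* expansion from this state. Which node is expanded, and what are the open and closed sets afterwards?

step 1: expand (5,5) (f=5, h=4) → closed; open now [(4,5) g=2 f=7, (4,6) g=1 f=7, (5,4) g=2 f=5, (6,5) g=2 f=7, (6,6) g=1 f=7]

expanded=(5,5); open=[(4,5) g=2 f=7, (4,6) g=1 f=7, (5,4) g=2 f=5, (6,5) g=2 f=7, (6,6) g=1 f=7]; closed=[(5,5), (5,6)]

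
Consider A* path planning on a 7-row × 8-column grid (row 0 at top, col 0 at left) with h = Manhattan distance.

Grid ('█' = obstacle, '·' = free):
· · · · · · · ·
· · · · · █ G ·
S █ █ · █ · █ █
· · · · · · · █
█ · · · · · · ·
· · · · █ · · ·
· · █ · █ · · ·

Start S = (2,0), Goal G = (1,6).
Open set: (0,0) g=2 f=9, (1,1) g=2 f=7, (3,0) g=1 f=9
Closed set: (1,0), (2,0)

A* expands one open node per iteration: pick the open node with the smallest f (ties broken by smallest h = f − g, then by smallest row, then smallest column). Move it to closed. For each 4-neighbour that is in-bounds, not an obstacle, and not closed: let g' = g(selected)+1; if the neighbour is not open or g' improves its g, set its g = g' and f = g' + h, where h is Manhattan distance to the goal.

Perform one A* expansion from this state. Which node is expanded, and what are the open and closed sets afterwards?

step 1: expand (1,1) (f=7, h=5) → closed; open now [(0,0) g=2 f=9, (0,1) g=3 f=9, (1,2) g=3 f=7, (3,0) g=1 f=9]

expanded=(1,1); open=[(0,0) g=2 f=9, (0,1) g=3 f=9, (1,2) g=3 f=7, (3,0) g=1 f=9]; closed=[(1,0), (1,1), (2,0)]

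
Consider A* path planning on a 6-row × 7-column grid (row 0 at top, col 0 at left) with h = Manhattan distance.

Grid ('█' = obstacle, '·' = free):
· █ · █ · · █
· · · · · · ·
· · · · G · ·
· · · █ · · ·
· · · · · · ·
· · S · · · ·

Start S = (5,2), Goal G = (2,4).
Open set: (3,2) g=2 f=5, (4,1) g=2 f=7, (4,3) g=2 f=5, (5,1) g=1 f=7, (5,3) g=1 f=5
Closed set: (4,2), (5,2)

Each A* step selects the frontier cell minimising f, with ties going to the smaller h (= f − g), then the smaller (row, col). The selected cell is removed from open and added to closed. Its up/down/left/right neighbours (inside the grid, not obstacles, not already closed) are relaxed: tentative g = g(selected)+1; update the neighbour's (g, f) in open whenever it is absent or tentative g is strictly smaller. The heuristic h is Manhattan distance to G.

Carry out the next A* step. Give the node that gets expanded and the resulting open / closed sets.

step 1: expand (3,2) (f=5, h=3) → closed; open now [(2,2) g=3 f=5, (3,1) g=3 f=7, (4,1) g=2 f=7, (4,3) g=2 f=5, (5,1) g=1 f=7, (5,3) g=1 f=5]

expanded=(3,2); open=[(2,2) g=3 f=5, (3,1) g=3 f=7, (4,1) g=2 f=7, (4,3) g=2 f=5, (5,1) g=1 f=7, (5,3) g=1 f=5]; closed=[(3,2), (4,2), (5,2)]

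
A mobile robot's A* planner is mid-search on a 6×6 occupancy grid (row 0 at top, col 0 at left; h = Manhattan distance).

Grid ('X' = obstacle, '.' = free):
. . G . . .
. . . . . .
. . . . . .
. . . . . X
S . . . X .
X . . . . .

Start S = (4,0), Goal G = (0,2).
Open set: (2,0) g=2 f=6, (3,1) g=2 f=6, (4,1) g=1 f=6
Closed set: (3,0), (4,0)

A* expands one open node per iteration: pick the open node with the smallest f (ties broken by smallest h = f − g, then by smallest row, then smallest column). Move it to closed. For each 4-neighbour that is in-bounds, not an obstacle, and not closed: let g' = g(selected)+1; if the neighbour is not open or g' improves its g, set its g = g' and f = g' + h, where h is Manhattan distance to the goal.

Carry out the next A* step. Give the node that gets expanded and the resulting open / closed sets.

expanded=(2,0); open=[(1,0) g=3 f=6, (2,1) g=3 f=6, (3,1) g=2 f=6, (4,1) g=1 f=6]; closed=[(2,0), (3,0), (4,0)]

step 1: expand (2,0) (f=6, h=4) → closed; open now [(1,0) g=3 f=6, (2,1) g=3 f=6, (3,1) g=2 f=6, (4,1) g=1 f=6]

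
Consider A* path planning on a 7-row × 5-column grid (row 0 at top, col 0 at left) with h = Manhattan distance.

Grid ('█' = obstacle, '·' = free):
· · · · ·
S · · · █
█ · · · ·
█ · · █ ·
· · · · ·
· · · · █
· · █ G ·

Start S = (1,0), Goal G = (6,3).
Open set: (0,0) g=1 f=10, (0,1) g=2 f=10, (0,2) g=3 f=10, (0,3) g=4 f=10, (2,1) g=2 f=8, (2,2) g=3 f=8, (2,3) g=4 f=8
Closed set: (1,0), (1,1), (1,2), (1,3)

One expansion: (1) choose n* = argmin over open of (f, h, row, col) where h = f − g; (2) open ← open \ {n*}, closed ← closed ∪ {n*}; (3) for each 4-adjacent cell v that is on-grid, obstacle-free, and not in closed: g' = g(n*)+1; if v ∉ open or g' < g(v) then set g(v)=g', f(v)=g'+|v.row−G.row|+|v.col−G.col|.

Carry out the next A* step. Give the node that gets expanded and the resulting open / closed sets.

expanded=(2,3); open=[(0,0) g=1 f=10, (0,1) g=2 f=10, (0,2) g=3 f=10, (0,3) g=4 f=10, (2,1) g=2 f=8, (2,2) g=3 f=8, (2,4) g=5 f=10]; closed=[(1,0), (1,1), (1,2), (1,3), (2,3)]

step 1: expand (2,3) (f=8, h=4) → closed; open now [(0,0) g=1 f=10, (0,1) g=2 f=10, (0,2) g=3 f=10, (0,3) g=4 f=10, (2,1) g=2 f=8, (2,2) g=3 f=8, (2,4) g=5 f=10]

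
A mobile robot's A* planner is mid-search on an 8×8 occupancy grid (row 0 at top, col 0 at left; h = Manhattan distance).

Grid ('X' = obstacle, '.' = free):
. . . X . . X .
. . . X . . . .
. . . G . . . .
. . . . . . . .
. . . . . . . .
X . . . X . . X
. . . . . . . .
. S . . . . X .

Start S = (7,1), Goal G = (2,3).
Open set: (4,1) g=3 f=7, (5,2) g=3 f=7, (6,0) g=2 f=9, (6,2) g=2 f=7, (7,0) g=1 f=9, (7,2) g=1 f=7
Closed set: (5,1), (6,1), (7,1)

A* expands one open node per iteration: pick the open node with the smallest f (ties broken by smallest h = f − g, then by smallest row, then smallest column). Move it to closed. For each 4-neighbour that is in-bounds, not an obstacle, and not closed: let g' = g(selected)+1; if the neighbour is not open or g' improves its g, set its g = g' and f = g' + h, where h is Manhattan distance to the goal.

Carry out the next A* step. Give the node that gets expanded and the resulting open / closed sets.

step 1: expand (4,1) (f=7, h=4) → closed; open now [(3,1) g=4 f=7, (4,0) g=4 f=9, (4,2) g=4 f=7, (5,2) g=3 f=7, (6,0) g=2 f=9, (6,2) g=2 f=7, (7,0) g=1 f=9, (7,2) g=1 f=7]

expanded=(4,1); open=[(3,1) g=4 f=7, (4,0) g=4 f=9, (4,2) g=4 f=7, (5,2) g=3 f=7, (6,0) g=2 f=9, (6,2) g=2 f=7, (7,0) g=1 f=9, (7,2) g=1 f=7]; closed=[(4,1), (5,1), (6,1), (7,1)]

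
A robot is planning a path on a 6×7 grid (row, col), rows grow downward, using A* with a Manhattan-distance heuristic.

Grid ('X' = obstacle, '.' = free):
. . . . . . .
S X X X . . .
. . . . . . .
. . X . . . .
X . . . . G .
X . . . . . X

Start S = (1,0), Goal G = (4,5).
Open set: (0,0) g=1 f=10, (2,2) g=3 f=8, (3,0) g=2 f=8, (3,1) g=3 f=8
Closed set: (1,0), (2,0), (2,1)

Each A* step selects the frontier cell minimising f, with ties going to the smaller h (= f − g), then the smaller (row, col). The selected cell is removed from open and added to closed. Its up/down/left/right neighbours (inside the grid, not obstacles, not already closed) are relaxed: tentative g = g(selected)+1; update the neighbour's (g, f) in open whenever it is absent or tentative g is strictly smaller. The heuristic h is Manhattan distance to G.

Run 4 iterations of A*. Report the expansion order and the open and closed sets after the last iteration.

order=[(2,2) → (2,3) → (2,4) → (2,5)]; open=[(0,0) g=1 f=10, (1,4) g=6 f=10, (1,5) g=7 f=10, (2,6) g=7 f=10, (3,0) g=2 f=8, (3,1) g=3 f=8, (3,3) g=5 f=8, (3,4) g=6 f=8, (3,5) g=7 f=8]; closed=[(1,0), (2,0), (2,1), (2,2), (2,3), (2,4), (2,5)]

step 1: expand (2,2) (f=8, h=5) → closed; open now [(0,0) g=1 f=10, (2,3) g=4 f=8, (3,0) g=2 f=8, (3,1) g=3 f=8]
step 2: expand (2,3) (f=8, h=4) → closed; open now [(0,0) g=1 f=10, (2,4) g=5 f=8, (3,0) g=2 f=8, (3,1) g=3 f=8, (3,3) g=5 f=8]
step 3: expand (2,4) (f=8, h=3) → closed; open now [(0,0) g=1 f=10, (1,4) g=6 f=10, (2,5) g=6 f=8, (3,0) g=2 f=8, (3,1) g=3 f=8, (3,3) g=5 f=8, (3,4) g=6 f=8]
step 4: expand (2,5) (f=8, h=2) → closed; open now [(0,0) g=1 f=10, (1,4) g=6 f=10, (1,5) g=7 f=10, (2,6) g=7 f=10, (3,0) g=2 f=8, (3,1) g=3 f=8, (3,3) g=5 f=8, (3,4) g=6 f=8, (3,5) g=7 f=8]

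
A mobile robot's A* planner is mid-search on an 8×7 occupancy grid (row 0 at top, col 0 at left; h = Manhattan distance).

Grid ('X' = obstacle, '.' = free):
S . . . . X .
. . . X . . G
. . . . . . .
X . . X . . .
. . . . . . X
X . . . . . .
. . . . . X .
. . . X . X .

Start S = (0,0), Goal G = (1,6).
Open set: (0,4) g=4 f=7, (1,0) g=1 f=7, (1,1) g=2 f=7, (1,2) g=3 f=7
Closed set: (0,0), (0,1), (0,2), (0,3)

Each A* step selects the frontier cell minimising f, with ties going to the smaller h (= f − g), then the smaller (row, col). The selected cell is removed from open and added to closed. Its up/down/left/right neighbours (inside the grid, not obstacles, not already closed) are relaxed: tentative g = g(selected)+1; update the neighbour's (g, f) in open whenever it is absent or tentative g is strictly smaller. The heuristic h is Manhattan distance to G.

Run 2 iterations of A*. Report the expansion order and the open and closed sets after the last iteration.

order=[(0,4) → (1,4)]; open=[(1,0) g=1 f=7, (1,1) g=2 f=7, (1,2) g=3 f=7, (1,5) g=6 f=7, (2,4) g=6 f=9]; closed=[(0,0), (0,1), (0,2), (0,3), (0,4), (1,4)]

step 1: expand (0,4) (f=7, h=3) → closed; open now [(1,0) g=1 f=7, (1,1) g=2 f=7, (1,2) g=3 f=7, (1,4) g=5 f=7]
step 2: expand (1,4) (f=7, h=2) → closed; open now [(1,0) g=1 f=7, (1,1) g=2 f=7, (1,2) g=3 f=7, (1,5) g=6 f=7, (2,4) g=6 f=9]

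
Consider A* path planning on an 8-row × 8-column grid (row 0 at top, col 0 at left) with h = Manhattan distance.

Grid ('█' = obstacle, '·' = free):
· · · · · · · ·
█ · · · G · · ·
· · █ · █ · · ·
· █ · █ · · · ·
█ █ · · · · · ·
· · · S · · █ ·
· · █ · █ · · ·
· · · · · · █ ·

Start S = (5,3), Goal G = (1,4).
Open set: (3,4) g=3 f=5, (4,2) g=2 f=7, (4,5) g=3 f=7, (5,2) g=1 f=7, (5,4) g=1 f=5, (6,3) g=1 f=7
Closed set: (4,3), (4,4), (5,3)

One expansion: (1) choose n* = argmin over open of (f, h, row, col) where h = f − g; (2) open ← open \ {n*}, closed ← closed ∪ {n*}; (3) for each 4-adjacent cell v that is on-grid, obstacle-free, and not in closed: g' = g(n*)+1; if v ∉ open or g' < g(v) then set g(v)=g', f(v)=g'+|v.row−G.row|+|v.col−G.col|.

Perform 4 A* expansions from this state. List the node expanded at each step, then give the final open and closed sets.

step 1: expand (3,4) (f=5, h=2) → closed; open now [(3,5) g=4 f=7, (4,2) g=2 f=7, (4,5) g=3 f=7, (5,2) g=1 f=7, (5,4) g=1 f=5, (6,3) g=1 f=7]
step 2: expand (5,4) (f=5, h=4) → closed; open now [(3,5) g=4 f=7, (4,2) g=2 f=7, (4,5) g=3 f=7, (5,2) g=1 f=7, (5,5) g=2 f=7, (6,3) g=1 f=7]
step 3: expand (3,5) (f=7, h=3) → closed; open now [(2,5) g=5 f=7, (3,6) g=5 f=9, (4,2) g=2 f=7, (4,5) g=3 f=7, (5,2) g=1 f=7, (5,5) g=2 f=7, (6,3) g=1 f=7]
step 4: expand (2,5) (f=7, h=2) → closed; open now [(1,5) g=6 f=7, (2,6) g=6 f=9, (3,6) g=5 f=9, (4,2) g=2 f=7, (4,5) g=3 f=7, (5,2) g=1 f=7, (5,5) g=2 f=7, (6,3) g=1 f=7]

order=[(3,4) → (5,4) → (3,5) → (2,5)]; open=[(1,5) g=6 f=7, (2,6) g=6 f=9, (3,6) g=5 f=9, (4,2) g=2 f=7, (4,5) g=3 f=7, (5,2) g=1 f=7, (5,5) g=2 f=7, (6,3) g=1 f=7]; closed=[(2,5), (3,4), (3,5), (4,3), (4,4), (5,3), (5,4)]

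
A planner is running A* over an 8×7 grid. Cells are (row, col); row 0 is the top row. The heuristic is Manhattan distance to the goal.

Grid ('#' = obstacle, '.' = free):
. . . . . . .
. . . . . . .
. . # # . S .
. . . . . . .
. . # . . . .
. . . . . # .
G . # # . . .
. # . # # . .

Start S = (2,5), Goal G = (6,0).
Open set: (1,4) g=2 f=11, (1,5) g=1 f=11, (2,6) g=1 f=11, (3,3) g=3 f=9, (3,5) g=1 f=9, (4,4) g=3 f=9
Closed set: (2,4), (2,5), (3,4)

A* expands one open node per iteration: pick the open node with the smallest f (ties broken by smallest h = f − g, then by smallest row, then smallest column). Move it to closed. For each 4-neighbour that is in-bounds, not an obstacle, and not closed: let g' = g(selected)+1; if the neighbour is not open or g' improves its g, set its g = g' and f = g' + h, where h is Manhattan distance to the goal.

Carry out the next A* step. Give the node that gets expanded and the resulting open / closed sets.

step 1: expand (3,3) (f=9, h=6) → closed; open now [(1,4) g=2 f=11, (1,5) g=1 f=11, (2,6) g=1 f=11, (3,2) g=4 f=9, (3,5) g=1 f=9, (4,3) g=4 f=9, (4,4) g=3 f=9]

expanded=(3,3); open=[(1,4) g=2 f=11, (1,5) g=1 f=11, (2,6) g=1 f=11, (3,2) g=4 f=9, (3,5) g=1 f=9, (4,3) g=4 f=9, (4,4) g=3 f=9]; closed=[(2,4), (2,5), (3,3), (3,4)]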